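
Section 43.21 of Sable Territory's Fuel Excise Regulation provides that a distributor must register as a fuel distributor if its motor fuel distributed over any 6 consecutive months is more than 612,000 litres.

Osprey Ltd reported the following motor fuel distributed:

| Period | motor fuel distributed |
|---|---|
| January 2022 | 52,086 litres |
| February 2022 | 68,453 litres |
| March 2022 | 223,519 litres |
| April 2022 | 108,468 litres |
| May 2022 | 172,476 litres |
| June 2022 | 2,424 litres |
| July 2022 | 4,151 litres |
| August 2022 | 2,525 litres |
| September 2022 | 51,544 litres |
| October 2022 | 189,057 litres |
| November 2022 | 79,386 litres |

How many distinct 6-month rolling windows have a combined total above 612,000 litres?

January 2022–June 2022: 52,086 litres + 68,453 litres + 223,519 litres + 108,468 litres + 172,476 litres + 2,424 litres = 627,426 litres (over)
February 2022–July 2022: 68,453 litres + 223,519 litres + 108,468 litres + 172,476 litres + 2,424 litres + 4,151 litres = 579,491 litres (under)
March 2022–August 2022: 223,519 litres + 108,468 litres + 172,476 litres + 2,424 litres + 4,151 litres + 2,525 litres = 513,563 litres (under)
April 2022–September 2022: 108,468 litres + 172,476 litres + 2,424 litres + 4,151 litres + 2,525 litres + 51,544 litres = 341,588 litres (under)
May 2022–October 2022: 172,476 litres + 2,424 litres + 4,151 litres + 2,525 litres + 51,544 litres + 189,057 litres = 422,177 litres (under)
June 2022–November 2022: 2,424 litres + 4,151 litres + 2,525 litres + 51,544 litres + 189,057 litres + 79,386 litres = 329,087 litres (under)
1 window exceeds the threshold.

1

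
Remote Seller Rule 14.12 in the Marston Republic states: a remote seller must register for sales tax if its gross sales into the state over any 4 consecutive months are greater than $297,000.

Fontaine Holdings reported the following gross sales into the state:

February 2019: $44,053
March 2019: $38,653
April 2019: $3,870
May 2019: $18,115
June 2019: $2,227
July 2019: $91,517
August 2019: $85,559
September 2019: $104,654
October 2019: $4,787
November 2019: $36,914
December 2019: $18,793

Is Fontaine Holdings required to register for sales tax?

February 2019–May 2019: $44,053 + $38,653 + $3,870 + $18,115 = $104,691 (under)
March 2019–June 2019: $38,653 + $3,870 + $18,115 + $2,227 = $62,865 (under)
April 2019–July 2019: $3,870 + $18,115 + $2,227 + $91,517 = $115,729 (under)
May 2019–August 2019: $18,115 + $2,227 + $91,517 + $85,559 = $197,418 (under)
June 2019–September 2019: $2,227 + $91,517 + $85,559 + $104,654 = $283,957 (under)
July 2019–October 2019: $91,517 + $85,559 + $104,654 + $4,787 = $286,517 (under)
August 2019–November 2019: $85,559 + $104,654 + $4,787 + $36,914 = $231,914 (under)
September 2019–December 2019: $104,654 + $4,787 + $36,914 + $18,793 = $165,148 (under)
No window exceeds $297,000.

No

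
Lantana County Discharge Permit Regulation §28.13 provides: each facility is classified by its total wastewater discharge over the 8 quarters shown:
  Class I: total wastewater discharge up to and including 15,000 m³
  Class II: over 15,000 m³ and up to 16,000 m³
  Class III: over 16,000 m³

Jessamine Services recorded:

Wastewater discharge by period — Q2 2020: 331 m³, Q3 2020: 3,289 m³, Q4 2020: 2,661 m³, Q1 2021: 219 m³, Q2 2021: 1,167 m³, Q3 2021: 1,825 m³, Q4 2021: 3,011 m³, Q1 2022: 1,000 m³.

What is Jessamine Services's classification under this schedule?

Total wastewater discharge: 331 m³ + 3,289 m³ + 2,661 m³ + 219 m³ + 1,167 m³ + 1,825 m³ + 3,011 m³ + 1,000 m³ = 13,503 m³.
13,503 m³ ≤ 15,000 m³, so Class I applies.

Class I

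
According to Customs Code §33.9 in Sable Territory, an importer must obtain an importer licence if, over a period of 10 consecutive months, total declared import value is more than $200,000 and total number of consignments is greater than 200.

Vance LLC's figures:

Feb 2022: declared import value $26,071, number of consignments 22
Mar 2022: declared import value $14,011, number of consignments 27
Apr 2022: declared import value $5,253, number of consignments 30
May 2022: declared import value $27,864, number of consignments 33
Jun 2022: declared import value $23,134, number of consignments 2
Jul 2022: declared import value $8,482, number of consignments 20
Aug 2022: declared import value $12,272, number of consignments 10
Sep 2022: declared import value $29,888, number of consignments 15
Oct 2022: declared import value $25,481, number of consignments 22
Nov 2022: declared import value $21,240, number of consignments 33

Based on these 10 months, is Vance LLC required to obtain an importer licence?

Total declared import value: $26,071 + $14,011 + $5,253 + $27,864 + $23,134 + $8,482 + $12,272 + $29,888 + $25,481 + $21,240 = $193,696 (≤ $200,000).
Total number of consignments: 22 + 27 + 30 + 33 + 2 + 20 + 10 + 15 + 22 + 33 = 214 (> 200).
The test is 'and': the rule requires both, and at least one is not exceeded.

No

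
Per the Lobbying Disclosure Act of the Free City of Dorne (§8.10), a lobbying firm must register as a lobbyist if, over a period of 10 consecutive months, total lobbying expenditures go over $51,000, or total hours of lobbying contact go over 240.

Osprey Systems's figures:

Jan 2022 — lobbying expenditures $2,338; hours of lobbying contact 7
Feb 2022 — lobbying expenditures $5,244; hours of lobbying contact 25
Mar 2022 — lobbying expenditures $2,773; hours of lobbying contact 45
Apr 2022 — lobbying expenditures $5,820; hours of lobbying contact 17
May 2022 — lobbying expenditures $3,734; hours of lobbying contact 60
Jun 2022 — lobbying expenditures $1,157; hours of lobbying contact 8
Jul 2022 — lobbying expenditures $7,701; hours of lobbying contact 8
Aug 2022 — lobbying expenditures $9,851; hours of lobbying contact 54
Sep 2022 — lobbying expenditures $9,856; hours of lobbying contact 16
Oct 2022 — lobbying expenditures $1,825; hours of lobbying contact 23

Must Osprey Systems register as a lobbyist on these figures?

Yes

Total lobbying expenditures: $2,338 + $5,244 + $2,773 + $5,820 + $3,734 + $1,157 + $7,701 + $9,851 + $9,856 + $1,825 = $50,299 (≤ $51,000).
Total hours of lobbying contact: 7 + 25 + 45 + 17 + 60 + 8 + 8 + 54 + 16 + 23 = 263 (> 240).
The test is 'or': at least one threshold is exceeded.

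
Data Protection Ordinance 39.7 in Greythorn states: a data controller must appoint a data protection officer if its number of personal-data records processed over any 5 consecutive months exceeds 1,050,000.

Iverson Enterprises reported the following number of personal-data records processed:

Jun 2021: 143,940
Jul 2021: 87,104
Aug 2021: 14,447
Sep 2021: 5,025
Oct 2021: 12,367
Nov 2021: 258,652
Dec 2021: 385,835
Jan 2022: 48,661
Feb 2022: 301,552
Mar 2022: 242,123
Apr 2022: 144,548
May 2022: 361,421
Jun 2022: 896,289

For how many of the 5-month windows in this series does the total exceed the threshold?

4

Jun 2021–Oct 2021: 143,940 + 87,104 + 14,447 + 5,025 + 12,367 = 262,883 (under)
Jul 2021–Nov 2021: 87,104 + 14,447 + 5,025 + 12,367 + 258,652 = 377,595 (under)
Aug 2021–Dec 2021: 14,447 + 5,025 + 12,367 + 258,652 + 385,835 = 676,326 (under)
Sep 2021–Jan 2022: 5,025 + 12,367 + 258,652 + 385,835 + 48,661 = 710,540 (under)
Oct 2021–Feb 2022: 12,367 + 258,652 + 385,835 + 48,661 + 301,552 = 1,007,067 (under)
Nov 2021–Mar 2022: 258,652 + 385,835 + 48,661 + 301,552 + 242,123 = 1,236,823 (over)
Dec 2021–Apr 2022: 385,835 + 48,661 + 301,552 + 242,123 + 144,548 = 1,122,719 (over)
Jan 2022–May 2022: 48,661 + 301,552 + 242,123 + 144,548 + 361,421 = 1,098,305 (over)
Feb 2022–Jun 2022: 301,552 + 242,123 + 144,548 + 361,421 + 896,289 = 1,945,933 (over)
4 windows exceed the threshold.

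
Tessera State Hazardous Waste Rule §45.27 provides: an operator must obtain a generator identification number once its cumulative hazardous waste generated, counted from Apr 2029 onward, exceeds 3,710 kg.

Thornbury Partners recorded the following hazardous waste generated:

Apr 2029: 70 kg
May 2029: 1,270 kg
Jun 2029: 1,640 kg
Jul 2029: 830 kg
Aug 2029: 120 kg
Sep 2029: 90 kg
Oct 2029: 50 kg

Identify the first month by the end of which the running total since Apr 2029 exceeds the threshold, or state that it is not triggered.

Jul 2029

Through Apr 2029: 70 kg
Through May 2029: 1,340 kg
Through Jun 2029: 2,980 kg
Through Jul 2029: 3,810 kg ← exceeds threshold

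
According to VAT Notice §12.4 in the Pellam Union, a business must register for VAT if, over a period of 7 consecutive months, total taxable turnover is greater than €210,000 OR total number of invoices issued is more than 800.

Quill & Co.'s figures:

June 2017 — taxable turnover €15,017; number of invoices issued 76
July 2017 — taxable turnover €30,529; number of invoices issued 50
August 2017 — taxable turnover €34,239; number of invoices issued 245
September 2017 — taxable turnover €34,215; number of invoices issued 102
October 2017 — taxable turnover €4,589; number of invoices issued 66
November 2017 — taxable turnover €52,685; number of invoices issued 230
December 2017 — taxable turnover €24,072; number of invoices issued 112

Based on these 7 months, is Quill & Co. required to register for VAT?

Total taxable turnover: €15,017 + €30,529 + €34,239 + €34,215 + €4,589 + €52,685 + €24,072 = €195,346 (≤ €210,000).
Total number of invoices issued: 76 + 50 + 245 + 102 + 66 + 230 + 112 = 881 (> 800).
The test is 'or': at least one threshold is exceeded.

Yes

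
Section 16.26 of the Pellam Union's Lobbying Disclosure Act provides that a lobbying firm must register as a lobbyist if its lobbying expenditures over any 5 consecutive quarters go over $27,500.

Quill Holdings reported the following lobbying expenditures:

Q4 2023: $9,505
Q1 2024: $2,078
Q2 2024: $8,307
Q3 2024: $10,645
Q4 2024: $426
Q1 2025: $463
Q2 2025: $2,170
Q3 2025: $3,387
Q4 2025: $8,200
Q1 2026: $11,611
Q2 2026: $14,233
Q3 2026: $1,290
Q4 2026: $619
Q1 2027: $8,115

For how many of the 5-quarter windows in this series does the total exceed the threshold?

Q4 2023–Q4 2024: $9,505 + $2,078 + $8,307 + $10,645 + $426 = $30,961 (over)
Q1 2024–Q1 2025: $2,078 + $8,307 + $10,645 + $426 + $463 = $21,919 (under)
Q2 2024–Q2 2025: $8,307 + $10,645 + $426 + $463 + $2,170 = $22,011 (under)
Q3 2024–Q3 2025: $10,645 + $426 + $463 + $2,170 + $3,387 = $17,091 (under)
Q4 2024–Q4 2025: $426 + $463 + $2,170 + $3,387 + $8,200 = $14,646 (under)
Q1 2025–Q1 2026: $463 + $2,170 + $3,387 + $8,200 + $11,611 = $25,831 (under)
Q2 2025–Q2 2026: $2,170 + $3,387 + $8,200 + $11,611 + $14,233 = $39,601 (over)
Q3 2025–Q3 2026: $3,387 + $8,200 + $11,611 + $14,233 + $1,290 = $38,721 (over)
Q4 2025–Q4 2026: $8,200 + $11,611 + $14,233 + $1,290 + $619 = $35,953 (over)
Q1 2026–Q1 2027: $11,611 + $14,233 + $1,290 + $619 + $8,115 = $35,868 (over)
5 windows exceed the threshold.

5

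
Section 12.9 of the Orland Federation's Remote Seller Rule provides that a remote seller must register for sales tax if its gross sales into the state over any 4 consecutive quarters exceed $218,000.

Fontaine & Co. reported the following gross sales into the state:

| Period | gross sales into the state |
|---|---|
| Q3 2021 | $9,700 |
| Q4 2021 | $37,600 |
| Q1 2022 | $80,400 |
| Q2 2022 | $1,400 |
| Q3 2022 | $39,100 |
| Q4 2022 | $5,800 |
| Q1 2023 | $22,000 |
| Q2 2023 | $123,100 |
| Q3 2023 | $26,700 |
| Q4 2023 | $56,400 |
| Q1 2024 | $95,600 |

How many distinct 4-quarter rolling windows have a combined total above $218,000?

Q3 2021–Q2 2022: $9,700 + $37,600 + $80,400 + $1,400 = $129,100 (under)
Q4 2021–Q3 2022: $37,600 + $80,400 + $1,400 + $39,100 = $158,500 (under)
Q1 2022–Q4 2022: $80,400 + $1,400 + $39,100 + $5,800 = $126,700 (under)
Q2 2022–Q1 2023: $1,400 + $39,100 + $5,800 + $22,000 = $68,300 (under)
Q3 2022–Q2 2023: $39,100 + $5,800 + $22,000 + $123,100 = $190,000 (under)
Q4 2022–Q3 2023: $5,800 + $22,000 + $123,100 + $26,700 = $177,600 (under)
Q1 2023–Q4 2023: $22,000 + $123,100 + $26,700 + $56,400 = $228,200 (over)
Q2 2023–Q1 2024: $123,100 + $26,700 + $56,400 + $95,600 = $301,800 (over)
2 windows exceed the threshold.

2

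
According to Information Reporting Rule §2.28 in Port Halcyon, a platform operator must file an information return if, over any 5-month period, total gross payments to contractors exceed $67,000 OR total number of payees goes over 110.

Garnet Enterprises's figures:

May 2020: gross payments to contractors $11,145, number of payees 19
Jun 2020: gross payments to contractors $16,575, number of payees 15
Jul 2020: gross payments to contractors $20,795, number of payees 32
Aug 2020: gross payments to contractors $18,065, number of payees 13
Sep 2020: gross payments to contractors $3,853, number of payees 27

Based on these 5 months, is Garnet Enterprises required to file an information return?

Total gross payments to contractors: $11,145 + $16,575 + $20,795 + $18,065 + $3,853 = $70,433 (> $67,000).
Total number of payees: 19 + 15 + 32 + 13 + 27 = 106 (≤ 110).
The test is 'or': at least one threshold is exceeded.

Yes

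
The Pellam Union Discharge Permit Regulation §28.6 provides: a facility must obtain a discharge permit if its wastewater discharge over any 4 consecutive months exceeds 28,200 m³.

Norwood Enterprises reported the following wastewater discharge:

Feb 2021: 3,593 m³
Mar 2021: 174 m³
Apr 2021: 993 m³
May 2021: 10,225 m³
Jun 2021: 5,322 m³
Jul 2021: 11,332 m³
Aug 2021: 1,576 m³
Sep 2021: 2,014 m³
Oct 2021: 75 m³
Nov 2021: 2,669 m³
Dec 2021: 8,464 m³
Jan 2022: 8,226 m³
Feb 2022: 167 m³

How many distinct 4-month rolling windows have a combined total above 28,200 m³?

1

Feb 2021–May 2021: 3,593 m³ + 174 m³ + 993 m³ + 10,225 m³ = 14,985 m³ (under)
Mar 2021–Jun 2021: 174 m³ + 993 m³ + 10,225 m³ + 5,322 m³ = 16,714 m³ (under)
Apr 2021–Jul 2021: 993 m³ + 10,225 m³ + 5,322 m³ + 11,332 m³ = 27,872 m³ (under)
May 2021–Aug 2021: 10,225 m³ + 5,322 m³ + 11,332 m³ + 1,576 m³ = 28,455 m³ (over)
Jun 2021–Sep 2021: 5,322 m³ + 11,332 m³ + 1,576 m³ + 2,014 m³ = 20,244 m³ (under)
Jul 2021–Oct 2021: 11,332 m³ + 1,576 m³ + 2,014 m³ + 75 m³ = 14,997 m³ (under)
Aug 2021–Nov 2021: 1,576 m³ + 2,014 m³ + 75 m³ + 2,669 m³ = 6,334 m³ (under)
Sep 2021–Dec 2021: 2,014 m³ + 75 m³ + 2,669 m³ + 8,464 m³ = 13,222 m³ (under)
Oct 2021–Jan 2022: 75 m³ + 2,669 m³ + 8,464 m³ + 8,226 m³ = 19,434 m³ (under)
Nov 2021–Feb 2022: 2,669 m³ + 8,464 m³ + 8,226 m³ + 167 m³ = 19,526 m³ (under)
1 window exceeds the threshold.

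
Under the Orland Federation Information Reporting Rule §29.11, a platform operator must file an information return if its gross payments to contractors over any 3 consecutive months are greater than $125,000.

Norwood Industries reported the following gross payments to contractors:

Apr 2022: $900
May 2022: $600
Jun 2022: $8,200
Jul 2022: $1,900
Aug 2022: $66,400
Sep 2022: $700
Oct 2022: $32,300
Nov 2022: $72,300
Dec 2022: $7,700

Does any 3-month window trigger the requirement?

Apr 2022–Jun 2022: $900 + $600 + $8,200 = $9,700 (under)
May 2022–Jul 2022: $600 + $8,200 + $1,900 = $10,700 (under)
Jun 2022–Aug 2022: $8,200 + $1,900 + $66,400 = $76,500 (under)
Jul 2022–Sep 2022: $1,900 + $66,400 + $700 = $69,000 (under)
Aug 2022–Oct 2022: $66,400 + $700 + $32,300 = $99,400 (under)
Sep 2022–Nov 2022: $700 + $32,300 + $72,300 = $105,300 (under)
Oct 2022–Dec 2022: $32,300 + $72,300 + $7,700 = $112,300 (under)
No window exceeds $125,000.

No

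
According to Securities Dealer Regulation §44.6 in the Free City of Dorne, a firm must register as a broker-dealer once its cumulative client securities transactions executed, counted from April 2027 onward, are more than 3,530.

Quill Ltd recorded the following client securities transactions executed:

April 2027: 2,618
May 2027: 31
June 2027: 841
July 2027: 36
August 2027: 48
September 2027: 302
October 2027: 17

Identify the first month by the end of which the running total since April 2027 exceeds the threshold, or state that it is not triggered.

Through April 2027: 2,618
Through May 2027: 2,649
Through June 2027: 3,490
Through July 2027: 3,526
Through August 2027: 3,574 ← exceeds threshold

August 2027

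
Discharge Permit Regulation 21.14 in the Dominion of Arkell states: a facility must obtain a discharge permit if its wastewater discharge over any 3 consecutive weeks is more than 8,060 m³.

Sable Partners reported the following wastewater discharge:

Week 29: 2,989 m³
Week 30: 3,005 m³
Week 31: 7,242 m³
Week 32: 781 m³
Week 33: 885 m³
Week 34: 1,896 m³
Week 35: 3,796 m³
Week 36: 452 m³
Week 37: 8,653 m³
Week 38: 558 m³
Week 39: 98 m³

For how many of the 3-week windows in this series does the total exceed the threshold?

6

Week 29–Week 31: 2,989 m³ + 3,005 m³ + 7,242 m³ = 13,236 m³ (over)
Week 30–Week 32: 3,005 m³ + 7,242 m³ + 781 m³ = 11,028 m³ (over)
Week 31–Week 33: 7,242 m³ + 781 m³ + 885 m³ = 8,908 m³ (over)
Week 32–Week 34: 781 m³ + 885 m³ + 1,896 m³ = 3,562 m³ (under)
Week 33–Week 35: 885 m³ + 1,896 m³ + 3,796 m³ = 6,577 m³ (under)
Week 34–Week 36: 1,896 m³ + 3,796 m³ + 452 m³ = 6,144 m³ (under)
Week 35–Week 37: 3,796 m³ + 452 m³ + 8,653 m³ = 12,901 m³ (over)
Week 36–Week 38: 452 m³ + 8,653 m³ + 558 m³ = 9,663 m³ (over)
Week 37–Week 39: 8,653 m³ + 558 m³ + 98 m³ = 9,309 m³ (over)
6 windows exceed the threshold.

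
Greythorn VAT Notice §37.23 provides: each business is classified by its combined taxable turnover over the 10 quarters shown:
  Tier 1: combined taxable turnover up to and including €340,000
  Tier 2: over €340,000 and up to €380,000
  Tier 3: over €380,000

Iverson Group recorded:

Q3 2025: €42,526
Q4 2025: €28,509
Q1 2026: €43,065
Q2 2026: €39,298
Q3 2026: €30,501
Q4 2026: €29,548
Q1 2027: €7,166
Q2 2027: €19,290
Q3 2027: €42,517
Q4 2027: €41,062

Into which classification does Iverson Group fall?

Tier 1

Combined taxable turnover: €42,526 + €28,509 + €43,065 + €39,298 + €30,501 + €29,548 + €7,166 + €19,290 + €42,517 + €41,062 = €323,482.
€323,482 ≤ €340,000, so Tier 1 applies.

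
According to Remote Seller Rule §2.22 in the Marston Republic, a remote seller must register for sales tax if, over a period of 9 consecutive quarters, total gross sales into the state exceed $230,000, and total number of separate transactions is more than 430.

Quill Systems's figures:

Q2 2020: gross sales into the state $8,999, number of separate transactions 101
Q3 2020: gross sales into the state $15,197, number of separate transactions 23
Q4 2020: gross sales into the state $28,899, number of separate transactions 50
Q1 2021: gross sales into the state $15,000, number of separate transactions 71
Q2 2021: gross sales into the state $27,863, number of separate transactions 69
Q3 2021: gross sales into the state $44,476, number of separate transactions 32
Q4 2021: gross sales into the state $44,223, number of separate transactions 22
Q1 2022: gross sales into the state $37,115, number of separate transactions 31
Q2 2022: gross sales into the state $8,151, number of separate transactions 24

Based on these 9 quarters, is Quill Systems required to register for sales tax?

No

Total gross sales into the state: $8,999 + $15,197 + $28,899 + $15,000 + $27,863 + $44,476 + $44,223 + $37,115 + $8,151 = $229,923 (≤ $230,000).
Total number of separate transactions: 101 + 23 + 50 + 71 + 69 + 32 + 22 + 31 + 24 = 423 (≤ 430).
The test is 'and': the rule requires both, and at least one is not exceeded.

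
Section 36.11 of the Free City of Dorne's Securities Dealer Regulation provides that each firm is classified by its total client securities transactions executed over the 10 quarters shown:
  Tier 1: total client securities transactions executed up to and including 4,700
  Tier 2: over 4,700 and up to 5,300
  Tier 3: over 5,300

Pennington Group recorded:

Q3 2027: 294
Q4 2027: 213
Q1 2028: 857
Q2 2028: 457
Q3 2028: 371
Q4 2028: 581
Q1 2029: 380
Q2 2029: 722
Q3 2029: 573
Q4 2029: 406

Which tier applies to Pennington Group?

Tier 2

Total client securities transactions executed: 294 + 213 + 857 + 457 + 371 + 581 + 380 + 722 + 573 + 406 = 4,854.
4,700 < 4,854 ≤ 5,300, so Tier 2 applies.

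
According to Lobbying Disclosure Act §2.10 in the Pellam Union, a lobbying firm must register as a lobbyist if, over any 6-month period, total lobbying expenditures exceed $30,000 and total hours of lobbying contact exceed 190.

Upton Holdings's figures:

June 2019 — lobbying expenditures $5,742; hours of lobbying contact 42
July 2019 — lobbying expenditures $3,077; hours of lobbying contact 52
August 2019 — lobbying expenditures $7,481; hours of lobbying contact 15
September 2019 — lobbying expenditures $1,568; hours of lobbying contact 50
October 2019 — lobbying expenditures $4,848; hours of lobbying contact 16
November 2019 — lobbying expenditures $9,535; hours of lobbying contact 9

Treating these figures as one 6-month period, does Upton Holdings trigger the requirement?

Total lobbying expenditures: $5,742 + $3,077 + $7,481 + $1,568 + $4,848 + $9,535 = $32,251 (> $30,000).
Total hours of lobbying contact: 42 + 52 + 15 + 50 + 16 + 9 = 184 (≤ 190).
The test is 'and': the rule requires both, and at least one is not exceeded.

No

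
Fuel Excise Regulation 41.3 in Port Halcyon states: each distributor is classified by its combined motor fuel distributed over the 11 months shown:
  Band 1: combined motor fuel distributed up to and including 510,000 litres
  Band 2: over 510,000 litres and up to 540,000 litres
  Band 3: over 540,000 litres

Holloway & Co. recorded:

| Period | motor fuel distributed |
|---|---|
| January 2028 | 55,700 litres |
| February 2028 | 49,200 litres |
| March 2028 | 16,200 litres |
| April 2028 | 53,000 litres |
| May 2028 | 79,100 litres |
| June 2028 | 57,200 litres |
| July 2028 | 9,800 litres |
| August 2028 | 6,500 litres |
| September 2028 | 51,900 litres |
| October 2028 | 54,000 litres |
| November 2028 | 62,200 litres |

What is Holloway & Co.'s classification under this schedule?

Band 1

Combined motor fuel distributed: 55,700 litres + 49,200 litres + 16,200 litres + 53,000 litres + 79,100 litres + 57,200 litres + 9,800 litres + 6,500 litres + 51,900 litres + 54,000 litres + 62,200 litres = 494,800 litres.
494,800 litres ≤ 510,000 litres, so Band 1 applies.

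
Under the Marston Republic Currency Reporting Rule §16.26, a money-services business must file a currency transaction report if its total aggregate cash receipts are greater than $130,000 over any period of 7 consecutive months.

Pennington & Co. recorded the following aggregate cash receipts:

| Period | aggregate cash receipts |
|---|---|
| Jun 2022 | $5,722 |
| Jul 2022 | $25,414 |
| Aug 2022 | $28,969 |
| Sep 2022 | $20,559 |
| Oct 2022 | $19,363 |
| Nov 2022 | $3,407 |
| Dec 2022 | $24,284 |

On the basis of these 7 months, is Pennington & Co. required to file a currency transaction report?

No

Total aggregate cash receipts: $5,722 + $25,414 + $28,969 + $20,559 + $19,363 + $3,407 + $24,284 = $127,718.
$127,718 ≤ $130,000, so the threshold is not exceeded.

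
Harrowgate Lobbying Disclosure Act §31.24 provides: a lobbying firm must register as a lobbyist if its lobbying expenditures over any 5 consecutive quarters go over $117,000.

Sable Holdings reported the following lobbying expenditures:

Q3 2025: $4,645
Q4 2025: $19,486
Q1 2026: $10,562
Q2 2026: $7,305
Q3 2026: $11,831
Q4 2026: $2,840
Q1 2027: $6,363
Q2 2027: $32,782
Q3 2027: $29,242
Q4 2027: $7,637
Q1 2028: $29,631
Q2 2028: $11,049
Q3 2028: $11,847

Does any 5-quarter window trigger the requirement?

No

Q3 2025–Q3 2026: $4,645 + $19,486 + $10,562 + $7,305 + $11,831 = $53,829 (under)
Q4 2025–Q4 2026: $19,486 + $10,562 + $7,305 + $11,831 + $2,840 = $52,024 (under)
Q1 2026–Q1 2027: $10,562 + $7,305 + $11,831 + $2,840 + $6,363 = $38,901 (under)
Q2 2026–Q2 2027: $7,305 + $11,831 + $2,840 + $6,363 + $32,782 = $61,121 (under)
Q3 2026–Q3 2027: $11,831 + $2,840 + $6,363 + $32,782 + $29,242 = $83,058 (under)
Q4 2026–Q4 2027: $2,840 + $6,363 + $32,782 + $29,242 + $7,637 = $78,864 (under)
Q1 2027–Q1 2028: $6,363 + $32,782 + $29,242 + $7,637 + $29,631 = $105,655 (under)
Q2 2027–Q2 2028: $32,782 + $29,242 + $7,637 + $29,631 + $11,049 = $110,341 (under)
Q3 2027–Q3 2028: $29,242 + $7,637 + $29,631 + $11,049 + $11,847 = $89,406 (under)
No window exceeds $117,000.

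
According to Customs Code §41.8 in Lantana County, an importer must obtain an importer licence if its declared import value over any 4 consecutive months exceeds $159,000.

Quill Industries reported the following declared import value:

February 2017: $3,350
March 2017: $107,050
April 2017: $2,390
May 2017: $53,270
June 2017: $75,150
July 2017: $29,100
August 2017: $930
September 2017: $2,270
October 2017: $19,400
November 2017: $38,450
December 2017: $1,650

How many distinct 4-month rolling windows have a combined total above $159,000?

3

February 2017–May 2017: $3,350 + $107,050 + $2,390 + $53,270 = $166,060 (over)
March 2017–June 2017: $107,050 + $2,390 + $53,270 + $75,150 = $237,860 (over)
April 2017–July 2017: $2,390 + $53,270 + $75,150 + $29,100 = $159,910 (over)
May 2017–August 2017: $53,270 + $75,150 + $29,100 + $930 = $158,450 (under)
June 2017–September 2017: $75,150 + $29,100 + $930 + $2,270 = $107,450 (under)
July 2017–October 2017: $29,100 + $930 + $2,270 + $19,400 = $51,700 (under)
August 2017–November 2017: $930 + $2,270 + $19,400 + $38,450 = $61,050 (under)
September 2017–December 2017: $2,270 + $19,400 + $38,450 + $1,650 = $61,770 (under)
3 windows exceed the threshold.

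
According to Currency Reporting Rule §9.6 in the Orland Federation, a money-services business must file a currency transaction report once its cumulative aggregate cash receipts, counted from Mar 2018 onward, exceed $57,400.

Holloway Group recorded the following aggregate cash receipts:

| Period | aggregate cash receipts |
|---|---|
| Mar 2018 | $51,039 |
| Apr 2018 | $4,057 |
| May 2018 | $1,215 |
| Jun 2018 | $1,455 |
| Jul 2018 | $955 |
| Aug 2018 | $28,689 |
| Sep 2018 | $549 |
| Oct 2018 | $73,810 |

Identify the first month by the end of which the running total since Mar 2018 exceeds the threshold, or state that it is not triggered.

Through Mar 2018: $51,039
Through Apr 2018: $55,096
Through May 2018: $56,311
Through Jun 2018: $57,766 ← exceeds threshold

Jun 2018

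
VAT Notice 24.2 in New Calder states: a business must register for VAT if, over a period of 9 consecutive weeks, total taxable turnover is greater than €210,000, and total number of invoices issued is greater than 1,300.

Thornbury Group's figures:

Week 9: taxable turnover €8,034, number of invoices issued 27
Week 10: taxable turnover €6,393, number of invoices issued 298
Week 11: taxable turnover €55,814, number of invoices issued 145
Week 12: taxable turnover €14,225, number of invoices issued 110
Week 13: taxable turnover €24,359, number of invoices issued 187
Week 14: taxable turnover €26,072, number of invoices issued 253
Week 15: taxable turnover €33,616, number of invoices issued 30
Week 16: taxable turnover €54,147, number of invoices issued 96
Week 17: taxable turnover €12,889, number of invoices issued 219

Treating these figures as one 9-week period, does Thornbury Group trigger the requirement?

Total taxable turnover: €8,034 + €6,393 + €55,814 + €14,225 + €24,359 + €26,072 + €33,616 + €54,147 + €12,889 = €235,549 (> €210,000).
Total number of invoices issued: 27 + 298 + 145 + 110 + 187 + 253 + 30 + 96 + 219 = 1,365 (> 1,300).
The test is 'and': both thresholds are exceeded.

Yes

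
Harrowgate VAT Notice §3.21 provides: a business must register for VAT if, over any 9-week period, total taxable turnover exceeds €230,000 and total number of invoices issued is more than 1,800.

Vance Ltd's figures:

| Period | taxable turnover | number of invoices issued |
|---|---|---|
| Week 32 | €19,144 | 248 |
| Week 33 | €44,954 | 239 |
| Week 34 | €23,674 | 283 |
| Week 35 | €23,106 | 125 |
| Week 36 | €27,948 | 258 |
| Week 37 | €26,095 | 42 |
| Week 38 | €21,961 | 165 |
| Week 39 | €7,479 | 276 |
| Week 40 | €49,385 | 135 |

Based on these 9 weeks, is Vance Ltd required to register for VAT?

Total taxable turnover: €19,144 + €44,954 + €23,674 + €23,106 + €27,948 + €26,095 + €21,961 + €7,479 + €49,385 = €243,746 (> €230,000).
Total number of invoices issued: 248 + 239 + 283 + 125 + 258 + 42 + 165 + 276 + 135 = 1,771 (≤ 1,800).
The test is 'and': the rule requires both, and at least one is not exceeded.

No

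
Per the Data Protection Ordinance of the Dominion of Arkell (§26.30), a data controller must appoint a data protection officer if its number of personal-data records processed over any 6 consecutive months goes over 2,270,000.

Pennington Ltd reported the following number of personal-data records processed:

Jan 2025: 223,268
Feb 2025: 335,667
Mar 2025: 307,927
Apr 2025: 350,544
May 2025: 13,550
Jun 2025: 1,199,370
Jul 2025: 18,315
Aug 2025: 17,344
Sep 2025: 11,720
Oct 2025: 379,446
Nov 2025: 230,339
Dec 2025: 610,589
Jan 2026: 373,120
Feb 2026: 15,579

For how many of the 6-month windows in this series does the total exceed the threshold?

Jan 2025–Jun 2025: 223,268 + 335,667 + 307,927 + 350,544 + 13,550 + 1,199,370 = 2,430,326 (over)
Feb 2025–Jul 2025: 335,667 + 307,927 + 350,544 + 13,550 + 1,199,370 + 18,315 = 2,225,373 (under)
Mar 2025–Aug 2025: 307,927 + 350,544 + 13,550 + 1,199,370 + 18,315 + 17,344 = 1,907,050 (under)
Apr 2025–Sep 2025: 350,544 + 13,550 + 1,199,370 + 18,315 + 17,344 + 11,720 = 1,610,843 (under)
May 2025–Oct 2025: 13,550 + 1,199,370 + 18,315 + 17,344 + 11,720 + 379,446 = 1,639,745 (under)
Jun 2025–Nov 2025: 1,199,370 + 18,315 + 17,344 + 11,720 + 379,446 + 230,339 = 1,856,534 (under)
Jul 2025–Dec 2025: 18,315 + 17,344 + 11,720 + 379,446 + 230,339 + 610,589 = 1,267,753 (under)
Aug 2025–Jan 2026: 17,344 + 11,720 + 379,446 + 230,339 + 610,589 + 373,120 = 1,622,558 (under)
Sep 2025–Feb 2026: 11,720 + 379,446 + 230,339 + 610,589 + 373,120 + 15,579 = 1,620,793 (under)
1 window exceeds the threshold.

1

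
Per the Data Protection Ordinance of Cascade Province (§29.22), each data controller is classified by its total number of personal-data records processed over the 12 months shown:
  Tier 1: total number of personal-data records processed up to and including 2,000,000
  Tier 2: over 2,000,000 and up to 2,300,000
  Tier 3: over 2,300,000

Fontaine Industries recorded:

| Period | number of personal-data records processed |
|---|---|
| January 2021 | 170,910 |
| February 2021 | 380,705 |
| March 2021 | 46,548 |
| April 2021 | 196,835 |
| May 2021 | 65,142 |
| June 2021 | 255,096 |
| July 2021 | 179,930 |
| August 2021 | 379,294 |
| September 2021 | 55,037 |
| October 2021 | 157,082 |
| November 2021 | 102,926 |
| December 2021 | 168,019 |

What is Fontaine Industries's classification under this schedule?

Total number of personal-data records processed: 170,910 + 380,705 + 46,548 + 196,835 + 65,142 + 255,096 + 179,930 + 379,294 + 55,037 + 157,082 + 102,926 + 168,019 = 2,157,524.
2,000,000 < 2,157,524 ≤ 2,300,000, so Tier 2 applies.

Tier 2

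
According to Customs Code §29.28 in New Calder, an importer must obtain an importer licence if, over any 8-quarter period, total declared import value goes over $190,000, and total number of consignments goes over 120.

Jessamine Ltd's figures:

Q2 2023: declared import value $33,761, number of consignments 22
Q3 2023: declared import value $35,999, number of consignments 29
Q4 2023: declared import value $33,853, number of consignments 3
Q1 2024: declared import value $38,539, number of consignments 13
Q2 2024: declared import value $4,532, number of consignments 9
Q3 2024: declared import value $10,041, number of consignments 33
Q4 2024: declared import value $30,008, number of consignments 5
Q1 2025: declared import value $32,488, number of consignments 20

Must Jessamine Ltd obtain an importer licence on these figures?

Total declared import value: $33,761 + $35,999 + $33,853 + $38,539 + $4,532 + $10,041 + $30,008 + $32,488 = $219,221 (> $190,000).
Total number of consignments: 22 + 29 + 3 + 13 + 9 + 33 + 5 + 20 = 134 (> 120).
The test is 'and': both thresholds are exceeded.

Yes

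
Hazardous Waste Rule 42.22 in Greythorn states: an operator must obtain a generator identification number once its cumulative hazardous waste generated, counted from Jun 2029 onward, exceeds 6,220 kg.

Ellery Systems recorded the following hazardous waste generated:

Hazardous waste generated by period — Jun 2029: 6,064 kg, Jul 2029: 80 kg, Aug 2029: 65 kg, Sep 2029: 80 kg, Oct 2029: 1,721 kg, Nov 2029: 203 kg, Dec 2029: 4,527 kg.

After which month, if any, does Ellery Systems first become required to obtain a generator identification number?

Sep 2029

Through Jun 2029: 6,064 kg
Through Jul 2029: 6,144 kg
Through Aug 2029: 6,209 kg
Through Sep 2029: 6,289 kg ← exceeds threshold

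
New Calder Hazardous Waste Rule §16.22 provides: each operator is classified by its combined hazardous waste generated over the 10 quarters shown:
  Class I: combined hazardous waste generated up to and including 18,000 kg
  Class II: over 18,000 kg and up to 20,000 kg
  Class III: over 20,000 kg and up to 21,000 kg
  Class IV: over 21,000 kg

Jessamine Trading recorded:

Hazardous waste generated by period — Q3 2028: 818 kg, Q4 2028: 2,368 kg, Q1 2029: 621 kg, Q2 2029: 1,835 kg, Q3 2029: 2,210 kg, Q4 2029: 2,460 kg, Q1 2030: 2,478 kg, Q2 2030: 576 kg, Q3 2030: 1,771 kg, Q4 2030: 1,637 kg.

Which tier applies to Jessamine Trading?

Class I

Combined hazardous waste generated: 818 kg + 2,368 kg + 621 kg + 1,835 kg + 2,210 kg + 2,460 kg + 2,478 kg + 576 kg + 1,771 kg + 1,637 kg = 16,774 kg.
16,774 kg ≤ 18,000 kg, so Class I applies.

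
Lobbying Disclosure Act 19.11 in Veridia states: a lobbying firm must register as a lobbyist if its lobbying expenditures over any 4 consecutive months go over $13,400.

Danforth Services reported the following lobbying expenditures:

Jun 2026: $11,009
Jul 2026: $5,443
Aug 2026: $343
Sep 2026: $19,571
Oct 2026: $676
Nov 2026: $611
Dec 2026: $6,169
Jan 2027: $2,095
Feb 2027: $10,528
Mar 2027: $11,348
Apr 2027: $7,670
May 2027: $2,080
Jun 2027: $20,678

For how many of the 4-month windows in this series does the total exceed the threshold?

9

Jun 2026–Sep 2026: $11,009 + $5,443 + $343 + $19,571 = $36,366 (over)
Jul 2026–Oct 2026: $5,443 + $343 + $19,571 + $676 = $26,033 (over)
Aug 2026–Nov 2026: $343 + $19,571 + $676 + $611 = $21,201 (over)
Sep 2026–Dec 2026: $19,571 + $676 + $611 + $6,169 = $27,027 (over)
Oct 2026–Jan 2027: $676 + $611 + $6,169 + $2,095 = $9,551 (under)
Nov 2026–Feb 2027: $611 + $6,169 + $2,095 + $10,528 = $19,403 (over)
Dec 2026–Mar 2027: $6,169 + $2,095 + $10,528 + $11,348 = $30,140 (over)
Jan 2027–Apr 2027: $2,095 + $10,528 + $11,348 + $7,670 = $31,641 (over)
Feb 2027–May 2027: $10,528 + $11,348 + $7,670 + $2,080 = $31,626 (over)
Mar 2027–Jun 2027: $11,348 + $7,670 + $2,080 + $20,678 = $41,776 (over)
9 windows exceed the threshold.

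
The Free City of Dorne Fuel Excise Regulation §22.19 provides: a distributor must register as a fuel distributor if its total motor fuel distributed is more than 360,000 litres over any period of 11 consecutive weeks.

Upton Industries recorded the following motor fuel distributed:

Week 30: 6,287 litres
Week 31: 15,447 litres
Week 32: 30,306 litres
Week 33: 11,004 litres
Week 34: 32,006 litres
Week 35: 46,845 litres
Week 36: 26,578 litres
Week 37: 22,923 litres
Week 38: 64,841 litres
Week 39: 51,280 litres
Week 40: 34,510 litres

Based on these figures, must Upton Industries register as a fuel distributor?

No

Total motor fuel distributed: 6,287 litres + 15,447 litres + 30,306 litres + 11,004 litres + 32,006 litres + 46,845 litres + 26,578 litres + 22,923 litres + 64,841 litres + 51,280 litres + 34,510 litres = 342,027 litres.
342,027 litres ≤ 360,000 litres, so the threshold is not exceeded.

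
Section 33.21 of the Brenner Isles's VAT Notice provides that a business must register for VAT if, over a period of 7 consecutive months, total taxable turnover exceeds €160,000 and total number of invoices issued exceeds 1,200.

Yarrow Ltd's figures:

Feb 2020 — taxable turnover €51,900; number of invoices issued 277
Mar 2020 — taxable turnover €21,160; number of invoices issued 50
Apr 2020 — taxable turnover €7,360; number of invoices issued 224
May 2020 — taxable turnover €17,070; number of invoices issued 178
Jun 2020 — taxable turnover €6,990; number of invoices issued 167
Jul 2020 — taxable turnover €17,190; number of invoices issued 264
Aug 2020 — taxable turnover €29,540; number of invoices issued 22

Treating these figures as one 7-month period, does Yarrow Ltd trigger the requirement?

No

Total taxable turnover: €51,900 + €21,160 + €7,360 + €17,070 + €6,990 + €17,190 + €29,540 = €151,210 (≤ €160,000).
Total number of invoices issued: 277 + 50 + 224 + 178 + 167 + 264 + 22 = 1,182 (≤ 1,200).
The test is 'and': the rule requires both, and at least one is not exceeded.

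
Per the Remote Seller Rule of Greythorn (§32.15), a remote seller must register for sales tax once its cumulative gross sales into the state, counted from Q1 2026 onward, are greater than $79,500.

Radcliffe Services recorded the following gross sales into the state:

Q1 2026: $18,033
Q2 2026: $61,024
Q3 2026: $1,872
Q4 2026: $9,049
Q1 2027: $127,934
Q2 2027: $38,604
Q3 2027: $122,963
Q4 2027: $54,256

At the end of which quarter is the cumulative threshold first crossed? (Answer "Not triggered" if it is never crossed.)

Q3 2026

Through Q1 2026: $18,033
Through Q2 2026: $79,057
Through Q3 2026: $80,929 ← exceeds threshold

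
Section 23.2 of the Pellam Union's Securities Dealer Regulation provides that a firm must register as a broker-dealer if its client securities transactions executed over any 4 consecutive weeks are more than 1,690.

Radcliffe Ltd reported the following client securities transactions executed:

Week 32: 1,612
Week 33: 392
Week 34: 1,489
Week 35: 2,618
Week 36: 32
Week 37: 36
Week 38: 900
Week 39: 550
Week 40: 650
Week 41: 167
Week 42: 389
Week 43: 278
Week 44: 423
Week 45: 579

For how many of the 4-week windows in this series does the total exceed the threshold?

7

Week 32–Week 35: 1,612 + 392 + 1,489 + 2,618 = 6,111 (over)
Week 33–Week 36: 392 + 1,489 + 2,618 + 32 = 4,531 (over)
Week 34–Week 37: 1,489 + 2,618 + 32 + 36 = 4,175 (over)
Week 35–Week 38: 2,618 + 32 + 36 + 900 = 3,586 (over)
Week 36–Week 39: 32 + 36 + 900 + 550 = 1,518 (under)
Week 37–Week 40: 36 + 900 + 550 + 650 = 2,136 (over)
Week 38–Week 41: 900 + 550 + 650 + 167 = 2,267 (over)
Week 39–Week 42: 550 + 650 + 167 + 389 = 1,756 (over)
Week 40–Week 43: 650 + 167 + 389 + 278 = 1,484 (under)
Week 41–Week 44: 167 + 389 + 278 + 423 = 1,257 (under)
Week 42–Week 45: 389 + 278 + 423 + 579 = 1,669 (under)
7 windows exceed the threshold.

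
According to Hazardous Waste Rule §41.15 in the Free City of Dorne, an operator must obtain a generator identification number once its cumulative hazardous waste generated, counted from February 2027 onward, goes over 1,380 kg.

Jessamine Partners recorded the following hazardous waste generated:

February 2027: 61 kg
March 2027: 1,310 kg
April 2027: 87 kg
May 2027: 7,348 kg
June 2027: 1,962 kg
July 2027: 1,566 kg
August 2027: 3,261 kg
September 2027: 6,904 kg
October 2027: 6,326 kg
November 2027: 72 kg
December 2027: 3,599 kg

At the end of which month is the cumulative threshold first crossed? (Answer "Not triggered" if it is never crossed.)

April 2027

Through February 2027: 61 kg
Through March 2027: 1,371 kg
Through April 2027: 1,458 kg ← exceeds threshold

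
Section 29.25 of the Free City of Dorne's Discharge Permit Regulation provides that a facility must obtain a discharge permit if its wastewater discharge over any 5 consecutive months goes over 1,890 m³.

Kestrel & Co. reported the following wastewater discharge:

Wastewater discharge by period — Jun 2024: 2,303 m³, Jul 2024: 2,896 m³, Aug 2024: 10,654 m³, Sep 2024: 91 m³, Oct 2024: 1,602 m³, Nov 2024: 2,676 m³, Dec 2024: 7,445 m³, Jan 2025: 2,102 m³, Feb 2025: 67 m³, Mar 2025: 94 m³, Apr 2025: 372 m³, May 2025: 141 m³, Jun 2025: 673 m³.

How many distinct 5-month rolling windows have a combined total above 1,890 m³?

Jun 2024–Oct 2024: 2,303 m³ + 2,896 m³ + 10,654 m³ + 91 m³ + 1,602 m³ = 17,546 m³ (over)
Jul 2024–Nov 2024: 2,896 m³ + 10,654 m³ + 91 m³ + 1,602 m³ + 2,676 m³ = 17,919 m³ (over)
Aug 2024–Dec 2024: 10,654 m³ + 91 m³ + 1,602 m³ + 2,676 m³ + 7,445 m³ = 22,468 m³ (over)
Sep 2024–Jan 2025: 91 m³ + 1,602 m³ + 2,676 m³ + 7,445 m³ + 2,102 m³ = 13,916 m³ (over)
Oct 2024–Feb 2025: 1,602 m³ + 2,676 m³ + 7,445 m³ + 2,102 m³ + 67 m³ = 13,892 m³ (over)
Nov 2024–Mar 2025: 2,676 m³ + 7,445 m³ + 2,102 m³ + 67 m³ + 94 m³ = 12,384 m³ (over)
Dec 2024–Apr 2025: 7,445 m³ + 2,102 m³ + 67 m³ + 94 m³ + 372 m³ = 10,080 m³ (over)
Jan 2025–May 2025: 2,102 m³ + 67 m³ + 94 m³ + 372 m³ + 141 m³ = 2,776 m³ (over)
Feb 2025–Jun 2025: 67 m³ + 94 m³ + 372 m³ + 141 m³ + 673 m³ = 1,347 m³ (under)
8 windows exceed the threshold.

8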